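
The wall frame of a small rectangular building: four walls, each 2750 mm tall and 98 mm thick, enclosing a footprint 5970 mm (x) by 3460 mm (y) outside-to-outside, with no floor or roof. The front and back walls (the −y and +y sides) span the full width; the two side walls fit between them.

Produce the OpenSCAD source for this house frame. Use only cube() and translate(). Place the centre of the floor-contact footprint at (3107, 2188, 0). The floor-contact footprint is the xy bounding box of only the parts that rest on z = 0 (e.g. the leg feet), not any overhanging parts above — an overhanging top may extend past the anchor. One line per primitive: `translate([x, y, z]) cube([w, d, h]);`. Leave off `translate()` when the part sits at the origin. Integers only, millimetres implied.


translate([122, 458, 0]) cube([5970, 98, 2750]);
translate([122, 3820, 0]) cube([5970, 98, 2750]);
translate([122, 556, 0]) cube([98, 3264, 2750]);
translate([5994, 556, 0]) cube([98, 3264, 2750]);


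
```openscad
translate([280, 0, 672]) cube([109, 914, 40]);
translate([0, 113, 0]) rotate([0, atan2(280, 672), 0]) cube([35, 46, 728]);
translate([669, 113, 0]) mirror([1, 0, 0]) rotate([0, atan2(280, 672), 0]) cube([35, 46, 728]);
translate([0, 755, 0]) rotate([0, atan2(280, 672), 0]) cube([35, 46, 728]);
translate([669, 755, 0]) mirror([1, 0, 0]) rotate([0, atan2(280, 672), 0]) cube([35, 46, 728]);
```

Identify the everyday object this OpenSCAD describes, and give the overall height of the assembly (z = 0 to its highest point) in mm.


A sawhorse. The overall height is 712 mm.

A beam across two mirrored pairs of raked legs — a sawhorse. The beam's underside is at z = 672 (matching the legs' vertical rise in atan2(280, 672)) and the beam is 40 mm tall, so its top is at 672 + 40 = 712 mm. The raked legs top out at the beam's underside, so that is the highest point.


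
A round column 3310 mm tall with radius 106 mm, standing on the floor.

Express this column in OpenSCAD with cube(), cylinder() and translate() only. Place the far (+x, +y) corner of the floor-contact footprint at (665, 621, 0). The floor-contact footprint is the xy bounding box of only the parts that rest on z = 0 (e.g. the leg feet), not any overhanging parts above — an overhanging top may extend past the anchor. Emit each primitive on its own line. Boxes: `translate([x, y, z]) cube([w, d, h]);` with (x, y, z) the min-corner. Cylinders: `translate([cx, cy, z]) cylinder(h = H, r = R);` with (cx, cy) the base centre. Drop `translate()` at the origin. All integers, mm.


translate([559, 515, 0]) cylinder(h = 3310, r = 106);


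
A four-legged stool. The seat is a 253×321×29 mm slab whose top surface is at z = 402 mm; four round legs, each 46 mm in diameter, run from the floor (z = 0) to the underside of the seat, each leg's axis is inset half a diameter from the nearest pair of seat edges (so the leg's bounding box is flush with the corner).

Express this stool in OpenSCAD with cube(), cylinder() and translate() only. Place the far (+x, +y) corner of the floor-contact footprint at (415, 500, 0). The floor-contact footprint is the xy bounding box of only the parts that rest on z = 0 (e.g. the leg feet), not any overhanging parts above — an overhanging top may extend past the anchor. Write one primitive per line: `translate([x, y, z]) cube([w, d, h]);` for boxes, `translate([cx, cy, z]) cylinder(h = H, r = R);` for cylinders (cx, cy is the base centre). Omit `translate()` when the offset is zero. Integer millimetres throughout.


// leg_h = 402 - 29 = 373
translate([162, 179, 373]) cube([253, 321, 29]);
translate([185, 202, 0]) cylinder(h = 373, r = 23);
translate([392, 202, 0]) cylinder(h = 373, r = 23);
translate([185, 477, 0]) cylinder(h = 373, r = 23);
translate([392, 477, 0]) cylinder(h = 373, r = 23);


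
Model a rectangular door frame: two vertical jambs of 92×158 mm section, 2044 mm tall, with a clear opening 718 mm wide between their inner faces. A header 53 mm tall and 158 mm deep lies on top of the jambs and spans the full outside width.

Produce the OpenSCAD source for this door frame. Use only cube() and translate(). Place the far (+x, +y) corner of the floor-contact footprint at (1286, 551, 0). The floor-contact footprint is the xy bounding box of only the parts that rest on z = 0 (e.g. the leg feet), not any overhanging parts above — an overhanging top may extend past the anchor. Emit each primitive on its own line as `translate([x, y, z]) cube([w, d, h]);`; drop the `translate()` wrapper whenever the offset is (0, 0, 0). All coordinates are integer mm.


translate([384, 393, 0]) cube([92, 158, 2044]);
translate([1194, 393, 0]) cube([92, 158, 2044]);
translate([384, 393, 2044]) cube([902, 158, 53]);


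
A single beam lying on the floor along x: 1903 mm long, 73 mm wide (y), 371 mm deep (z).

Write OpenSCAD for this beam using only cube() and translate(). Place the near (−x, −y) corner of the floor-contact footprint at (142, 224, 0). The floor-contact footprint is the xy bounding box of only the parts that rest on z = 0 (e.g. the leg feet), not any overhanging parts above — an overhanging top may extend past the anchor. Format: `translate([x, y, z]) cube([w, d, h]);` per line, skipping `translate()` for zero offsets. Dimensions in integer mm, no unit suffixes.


translate([142, 224, 0]) cube([1903, 73, 371]);


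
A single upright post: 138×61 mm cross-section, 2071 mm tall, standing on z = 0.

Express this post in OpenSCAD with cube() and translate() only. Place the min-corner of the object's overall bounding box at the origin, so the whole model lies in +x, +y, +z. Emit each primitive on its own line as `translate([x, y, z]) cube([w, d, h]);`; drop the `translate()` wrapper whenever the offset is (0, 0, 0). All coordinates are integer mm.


cube([138, 61, 2071]);


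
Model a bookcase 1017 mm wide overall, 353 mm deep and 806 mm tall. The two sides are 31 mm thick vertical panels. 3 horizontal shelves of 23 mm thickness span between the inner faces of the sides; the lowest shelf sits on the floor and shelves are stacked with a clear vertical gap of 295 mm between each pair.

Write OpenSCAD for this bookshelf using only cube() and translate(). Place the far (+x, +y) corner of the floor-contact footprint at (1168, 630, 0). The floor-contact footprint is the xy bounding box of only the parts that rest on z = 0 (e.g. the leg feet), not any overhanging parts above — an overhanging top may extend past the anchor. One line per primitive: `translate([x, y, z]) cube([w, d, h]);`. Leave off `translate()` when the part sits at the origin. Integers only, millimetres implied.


translate([151, 277, 0]) cube([31, 353, 806]);
translate([1137, 277, 0]) cube([31, 353, 806]);
translate([182, 277, 0]) cube([955, 353, 23]);
translate([182, 277, 318]) cube([955, 353, 23]);
translate([182, 277, 636]) cube([955, 353, 23]);


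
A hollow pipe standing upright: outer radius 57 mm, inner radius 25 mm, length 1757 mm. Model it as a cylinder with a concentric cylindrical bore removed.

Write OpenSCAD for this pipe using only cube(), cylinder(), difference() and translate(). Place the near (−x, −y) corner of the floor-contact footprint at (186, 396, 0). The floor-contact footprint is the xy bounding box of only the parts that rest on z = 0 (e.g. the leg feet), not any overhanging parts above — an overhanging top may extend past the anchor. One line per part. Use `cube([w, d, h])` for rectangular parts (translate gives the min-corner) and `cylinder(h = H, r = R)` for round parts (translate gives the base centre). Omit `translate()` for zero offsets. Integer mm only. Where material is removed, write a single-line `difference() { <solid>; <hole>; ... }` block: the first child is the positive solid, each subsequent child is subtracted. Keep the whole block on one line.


difference() { translate([243, 453, 0]) cylinder(h = 1757, r = 57); translate([243, 453, 0]) cylinder(h = 1757, r = 25); }


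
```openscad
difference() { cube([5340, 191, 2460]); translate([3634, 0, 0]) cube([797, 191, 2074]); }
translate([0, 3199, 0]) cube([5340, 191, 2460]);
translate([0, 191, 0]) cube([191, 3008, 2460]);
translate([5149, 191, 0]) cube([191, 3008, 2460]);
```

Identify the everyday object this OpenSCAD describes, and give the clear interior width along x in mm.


A single room. The interior width is 4958 mm.

Four walls enclosing a rectangle with a door in the front wall — a room. Outside width 5340 minus two 191 mm walls gives 4958 mm.


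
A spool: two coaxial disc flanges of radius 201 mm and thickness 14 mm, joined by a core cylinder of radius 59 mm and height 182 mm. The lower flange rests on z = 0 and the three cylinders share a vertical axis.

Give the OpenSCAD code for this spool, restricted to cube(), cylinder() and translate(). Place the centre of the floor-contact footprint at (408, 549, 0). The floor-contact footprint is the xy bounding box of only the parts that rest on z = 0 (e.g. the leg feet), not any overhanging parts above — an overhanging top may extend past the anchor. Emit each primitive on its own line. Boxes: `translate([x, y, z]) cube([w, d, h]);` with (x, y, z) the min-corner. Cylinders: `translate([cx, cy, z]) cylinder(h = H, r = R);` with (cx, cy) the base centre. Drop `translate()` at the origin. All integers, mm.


translate([408, 549, 0]) cylinder(h = 14, r = 201);
translate([408, 549, 14]) cylinder(h = 182, r = 59);
translate([408, 549, 196]) cylinder(h = 14, r = 201);


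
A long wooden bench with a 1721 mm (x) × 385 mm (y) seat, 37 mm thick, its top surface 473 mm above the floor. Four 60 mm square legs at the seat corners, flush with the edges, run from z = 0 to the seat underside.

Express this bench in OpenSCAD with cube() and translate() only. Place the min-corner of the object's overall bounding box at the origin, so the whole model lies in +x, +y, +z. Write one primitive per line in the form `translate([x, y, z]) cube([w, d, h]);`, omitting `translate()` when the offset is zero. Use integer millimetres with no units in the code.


translate([0, 0, 436]) cube([1721, 385, 37]);
cube([60, 60, 436]);
translate([0, 325, 0]) cube([60, 60, 436]);
translate([1661, 0, 0]) cube([60, 60, 436]);
translate([1661, 325, 0]) cube([60, 60, 436]);


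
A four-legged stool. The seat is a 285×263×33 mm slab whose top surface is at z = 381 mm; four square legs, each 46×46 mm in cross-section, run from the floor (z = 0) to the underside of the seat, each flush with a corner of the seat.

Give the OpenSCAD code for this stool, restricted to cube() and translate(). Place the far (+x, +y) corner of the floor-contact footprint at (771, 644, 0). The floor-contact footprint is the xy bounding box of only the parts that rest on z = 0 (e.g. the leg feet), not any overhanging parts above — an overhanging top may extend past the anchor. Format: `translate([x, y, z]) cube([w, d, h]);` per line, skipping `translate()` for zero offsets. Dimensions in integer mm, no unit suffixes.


// leg_h = 381 - 33 = 348
translate([486, 381, 348]) cube([285, 263, 33]);
translate([486, 381, 0]) cube([46, 46, 348]);
translate([725, 381, 0]) cube([46, 46, 348]);
translate([486, 598, 0]) cube([46, 46, 348]);
translate([725, 598, 0]) cube([46, 46, 348]);


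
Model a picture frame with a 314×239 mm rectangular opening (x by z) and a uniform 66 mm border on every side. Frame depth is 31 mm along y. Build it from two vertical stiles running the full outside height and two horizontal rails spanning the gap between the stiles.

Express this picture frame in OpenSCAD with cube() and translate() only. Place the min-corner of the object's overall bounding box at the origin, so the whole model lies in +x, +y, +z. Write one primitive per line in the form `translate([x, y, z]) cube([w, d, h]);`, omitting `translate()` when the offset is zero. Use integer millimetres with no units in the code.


cube([66, 31, 371]);
translate([380, 0, 0]) cube([66, 31, 371]);
translate([66, 0, 0]) cube([314, 31, 66]);
translate([66, 0, 305]) cube([314, 31, 66]);


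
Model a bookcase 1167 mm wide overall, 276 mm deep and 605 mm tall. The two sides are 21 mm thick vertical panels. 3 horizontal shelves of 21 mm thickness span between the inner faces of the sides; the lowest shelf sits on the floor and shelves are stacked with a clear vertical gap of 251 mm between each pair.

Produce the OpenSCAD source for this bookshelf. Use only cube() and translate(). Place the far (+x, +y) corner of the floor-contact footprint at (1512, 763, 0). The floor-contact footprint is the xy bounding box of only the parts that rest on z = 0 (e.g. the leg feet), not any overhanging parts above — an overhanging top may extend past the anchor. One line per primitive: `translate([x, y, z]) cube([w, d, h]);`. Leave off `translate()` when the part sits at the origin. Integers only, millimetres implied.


translate([345, 487, 0]) cube([21, 276, 605]);
translate([1491, 487, 0]) cube([21, 276, 605]);
translate([366, 487, 0]) cube([1125, 276, 21]);
translate([366, 487, 272]) cube([1125, 276, 21]);
translate([366, 487, 544]) cube([1125, 276, 21]);


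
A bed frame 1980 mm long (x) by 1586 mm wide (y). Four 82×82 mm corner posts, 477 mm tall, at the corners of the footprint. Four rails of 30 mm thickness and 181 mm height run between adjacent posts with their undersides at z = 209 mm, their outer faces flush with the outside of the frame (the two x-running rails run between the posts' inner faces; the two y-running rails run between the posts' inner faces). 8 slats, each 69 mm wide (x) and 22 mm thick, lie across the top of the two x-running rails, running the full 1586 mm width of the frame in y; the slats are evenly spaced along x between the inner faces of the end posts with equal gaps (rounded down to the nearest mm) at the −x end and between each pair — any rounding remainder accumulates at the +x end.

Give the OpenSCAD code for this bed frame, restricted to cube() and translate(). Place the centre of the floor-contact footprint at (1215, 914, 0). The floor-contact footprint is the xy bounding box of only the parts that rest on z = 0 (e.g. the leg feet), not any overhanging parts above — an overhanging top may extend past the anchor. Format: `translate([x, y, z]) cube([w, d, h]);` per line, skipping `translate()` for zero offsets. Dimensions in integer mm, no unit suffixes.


// slat z = rail_z + rail_h = 209 + 181 = 390
// slat gap = ⌊(1816 − 8·69) / 9⌋ = 140
translate([225, 121, 0]) cube([82, 82, 477]);
translate([225, 1625, 0]) cube([82, 82, 477]);
translate([2123, 121, 0]) cube([82, 82, 477]);
translate([2123, 1625, 0]) cube([82, 82, 477]);
translate([307, 121, 209]) cube([1816, 30, 181]);
translate([307, 1677, 209]) cube([1816, 30, 181]);
translate([225, 203, 209]) cube([30, 1422, 181]);
translate([2175, 203, 209]) cube([30, 1422, 181]);
translate([447, 121, 390]) cube([69, 1586, 22]);
translate([656, 121, 390]) cube([69, 1586, 22]);
translate([865, 121, 390]) cube([69, 1586, 22]);
translate([1074, 121, 390]) cube([69, 1586, 22]);
translate([1283, 121, 390]) cube([69, 1586, 22]);
translate([1492, 121, 390]) cube([69, 1586, 22]);
translate([1701, 121, 390]) cube([69, 1586, 22]);
translate([1910, 121, 390]) cube([69, 1586, 22]);


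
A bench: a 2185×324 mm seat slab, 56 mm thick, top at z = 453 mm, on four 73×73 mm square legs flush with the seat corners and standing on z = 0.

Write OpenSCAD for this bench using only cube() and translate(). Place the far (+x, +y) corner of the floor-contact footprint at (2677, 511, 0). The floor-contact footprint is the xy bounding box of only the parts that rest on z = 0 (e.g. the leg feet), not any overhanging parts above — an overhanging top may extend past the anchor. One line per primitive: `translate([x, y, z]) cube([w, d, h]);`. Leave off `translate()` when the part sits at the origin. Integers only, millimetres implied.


translate([492, 187, 397]) cube([2185, 324, 56]);
translate([492, 187, 0]) cube([73, 73, 397]);
translate([492, 438, 0]) cube([73, 73, 397]);
translate([2604, 187, 0]) cube([73, 73, 397]);
translate([2604, 438, 0]) cube([73, 73, 397]);


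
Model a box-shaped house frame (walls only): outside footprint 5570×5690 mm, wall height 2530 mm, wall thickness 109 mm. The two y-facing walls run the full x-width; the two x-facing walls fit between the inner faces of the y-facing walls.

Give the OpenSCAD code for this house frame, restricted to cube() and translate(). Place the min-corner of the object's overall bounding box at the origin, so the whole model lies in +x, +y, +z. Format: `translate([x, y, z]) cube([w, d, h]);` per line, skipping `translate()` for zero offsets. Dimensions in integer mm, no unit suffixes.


cube([5570, 109, 2530]);
translate([0, 5581, 0]) cube([5570, 109, 2530]);
translate([0, 109, 0]) cube([109, 5472, 2530]);
translate([5461, 109, 0]) cube([109, 5472, 2530]);


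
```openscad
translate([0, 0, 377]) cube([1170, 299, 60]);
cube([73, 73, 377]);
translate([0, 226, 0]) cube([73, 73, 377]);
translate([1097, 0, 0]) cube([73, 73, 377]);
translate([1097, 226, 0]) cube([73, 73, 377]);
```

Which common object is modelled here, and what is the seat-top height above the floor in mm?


A bench. The seat-top height is 437 mm.

A long slab on four corner posts — a bench. The slab sits at z = 377 with thickness 60, so the top is 377 + 60 = 437 mm.


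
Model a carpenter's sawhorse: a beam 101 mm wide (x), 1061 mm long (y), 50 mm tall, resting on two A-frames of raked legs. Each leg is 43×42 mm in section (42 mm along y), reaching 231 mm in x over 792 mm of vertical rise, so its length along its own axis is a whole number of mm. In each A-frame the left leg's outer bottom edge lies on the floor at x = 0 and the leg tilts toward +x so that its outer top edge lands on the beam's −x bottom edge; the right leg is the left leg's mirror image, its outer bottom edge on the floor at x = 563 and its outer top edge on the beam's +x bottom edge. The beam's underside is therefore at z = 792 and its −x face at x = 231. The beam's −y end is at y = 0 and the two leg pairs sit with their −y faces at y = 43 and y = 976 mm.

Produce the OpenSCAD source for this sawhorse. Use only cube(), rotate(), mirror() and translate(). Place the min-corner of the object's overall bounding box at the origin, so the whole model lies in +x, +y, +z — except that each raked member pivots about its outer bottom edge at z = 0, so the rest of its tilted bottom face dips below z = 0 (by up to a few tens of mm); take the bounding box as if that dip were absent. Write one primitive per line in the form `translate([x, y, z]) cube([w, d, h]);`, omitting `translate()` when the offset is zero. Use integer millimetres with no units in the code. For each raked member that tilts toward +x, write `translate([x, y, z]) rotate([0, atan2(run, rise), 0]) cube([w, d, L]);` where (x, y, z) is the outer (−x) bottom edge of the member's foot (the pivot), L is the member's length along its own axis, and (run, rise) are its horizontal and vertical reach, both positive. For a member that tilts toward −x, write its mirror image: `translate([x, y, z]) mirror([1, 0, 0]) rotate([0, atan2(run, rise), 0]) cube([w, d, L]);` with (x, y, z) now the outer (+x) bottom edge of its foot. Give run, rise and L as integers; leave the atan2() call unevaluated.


// leg length = √(231² + 792²) = 825
// right-leg outer foot x = 2·231 + 101 = 563
// beam min-corner = (231, 0, 792)
translate([231, 0, 792]) cube([101, 1061, 50]);
translate([0, 43, 0]) rotate([0, atan2(231, 792), 0]) cube([43, 42, 825]);
translate([563, 43, 0]) mirror([1, 0, 0]) rotate([0, atan2(231, 792), 0]) cube([43, 42, 825]);
translate([0, 976, 0]) rotate([0, atan2(231, 792), 0]) cube([43, 42, 825]);
translate([563, 976, 0]) mirror([1, 0, 0]) rotate([0, atan2(231, 792), 0]) cube([43, 42, 825]);


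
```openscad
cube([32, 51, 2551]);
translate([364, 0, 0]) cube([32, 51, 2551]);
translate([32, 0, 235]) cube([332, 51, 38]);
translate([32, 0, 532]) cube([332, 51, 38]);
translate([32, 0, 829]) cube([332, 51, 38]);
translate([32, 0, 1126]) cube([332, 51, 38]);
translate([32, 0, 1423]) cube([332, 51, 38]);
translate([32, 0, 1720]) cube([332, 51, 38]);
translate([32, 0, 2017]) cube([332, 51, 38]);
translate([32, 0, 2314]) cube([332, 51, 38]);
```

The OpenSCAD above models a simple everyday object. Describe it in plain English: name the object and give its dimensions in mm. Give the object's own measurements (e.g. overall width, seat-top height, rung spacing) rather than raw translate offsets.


A straight ladder. Two 32×51 mm vertical rails, 2551 mm tall, stand 396 mm apart (outside-to-outside) with their front faces coplanar on the −y side. 8 rungs, each 51 mm deep and 38 mm tall, span between the inner faces of the rails, front faces flush with the rails. The lowest rung's underside is at z = 235 mm and rungs are spaced 297 mm apart (underside to underside).


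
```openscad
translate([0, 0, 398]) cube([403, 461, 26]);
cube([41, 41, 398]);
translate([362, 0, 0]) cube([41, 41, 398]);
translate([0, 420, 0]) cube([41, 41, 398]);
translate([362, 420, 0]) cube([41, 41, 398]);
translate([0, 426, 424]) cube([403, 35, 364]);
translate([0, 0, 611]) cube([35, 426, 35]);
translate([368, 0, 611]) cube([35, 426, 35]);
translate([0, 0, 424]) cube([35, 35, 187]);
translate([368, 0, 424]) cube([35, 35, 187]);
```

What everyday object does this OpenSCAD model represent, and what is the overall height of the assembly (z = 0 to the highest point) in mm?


A chair. The overall height is 788 mm.

A slab on four corner posts with a tall panel at the back — a chair. The seat slab sits at z = 398 with thickness 26, and the 364 mm backrest starts at the seat top, so the overall height is 398 + 26 + 364 = 788 mm.


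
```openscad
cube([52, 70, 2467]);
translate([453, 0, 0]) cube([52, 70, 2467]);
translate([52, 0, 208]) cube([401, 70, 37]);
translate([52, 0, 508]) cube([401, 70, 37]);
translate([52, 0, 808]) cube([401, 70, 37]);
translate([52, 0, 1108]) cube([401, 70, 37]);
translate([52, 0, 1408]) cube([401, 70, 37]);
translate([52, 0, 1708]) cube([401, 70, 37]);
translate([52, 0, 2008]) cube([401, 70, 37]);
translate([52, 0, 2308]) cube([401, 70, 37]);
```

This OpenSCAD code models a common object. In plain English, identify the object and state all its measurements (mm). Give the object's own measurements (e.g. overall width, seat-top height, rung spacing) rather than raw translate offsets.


A straight ladder. Two 52×70 mm vertical rails, 2467 mm tall, stand 505 mm apart (outside-to-outside) with their front faces coplanar on the −y side. 8 rungs, each 70 mm deep and 37 mm tall, span between the inner faces of the rails, front faces flush with the rails. The lowest rung's underside is at z = 208 mm and rungs are spaced 300 mm apart (underside to underside).


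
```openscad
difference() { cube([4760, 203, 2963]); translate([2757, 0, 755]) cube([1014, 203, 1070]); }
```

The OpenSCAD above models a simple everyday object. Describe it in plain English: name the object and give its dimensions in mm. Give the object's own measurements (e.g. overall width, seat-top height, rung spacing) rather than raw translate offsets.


A wall 4760 mm long (x), 203 mm thick (y), 2963 mm tall, with a rectangular window opening cut through it. The opening is 1014 mm wide and 1070 mm tall; its sill is at z = 755 mm and its near (−x) edge is 2757 mm from the wall's −x end. The opening passes through the full wall thickness.


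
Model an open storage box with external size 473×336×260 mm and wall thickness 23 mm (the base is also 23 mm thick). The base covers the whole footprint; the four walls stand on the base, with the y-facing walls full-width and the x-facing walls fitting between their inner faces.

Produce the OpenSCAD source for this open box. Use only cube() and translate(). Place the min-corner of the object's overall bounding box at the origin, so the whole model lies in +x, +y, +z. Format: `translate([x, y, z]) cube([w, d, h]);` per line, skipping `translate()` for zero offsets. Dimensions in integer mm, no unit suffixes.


cube([473, 336, 23]);
translate([0, 0, 23]) cube([473, 23, 237]);
translate([0, 313, 23]) cube([473, 23, 237]);
translate([0, 23, 23]) cube([23, 290, 237]);
translate([450, 23, 23]) cube([23, 290, 237]);


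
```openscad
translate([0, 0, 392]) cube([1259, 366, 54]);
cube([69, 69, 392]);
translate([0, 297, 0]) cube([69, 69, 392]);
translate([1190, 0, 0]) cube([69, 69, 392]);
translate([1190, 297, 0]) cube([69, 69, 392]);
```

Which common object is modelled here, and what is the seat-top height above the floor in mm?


A bench. The seat-top height is 446 mm.

A long slab on four corner posts — a bench. The slab sits at z = 392 with thickness 54, so the top is 392 + 54 = 446 mm.


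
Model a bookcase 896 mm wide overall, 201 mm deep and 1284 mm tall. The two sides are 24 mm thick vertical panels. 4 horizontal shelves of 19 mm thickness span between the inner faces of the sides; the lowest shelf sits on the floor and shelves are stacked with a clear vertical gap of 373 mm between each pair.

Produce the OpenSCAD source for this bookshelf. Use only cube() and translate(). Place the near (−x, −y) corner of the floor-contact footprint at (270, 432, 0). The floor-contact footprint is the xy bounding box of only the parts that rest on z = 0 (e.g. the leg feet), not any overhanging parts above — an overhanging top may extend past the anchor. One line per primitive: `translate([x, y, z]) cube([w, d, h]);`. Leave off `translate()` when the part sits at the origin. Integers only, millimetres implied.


translate([270, 432, 0]) cube([24, 201, 1284]);
translate([1142, 432, 0]) cube([24, 201, 1284]);
translate([294, 432, 0]) cube([848, 201, 19]);
translate([294, 432, 392]) cube([848, 201, 19]);
translate([294, 432, 784]) cube([848, 201, 19]);
translate([294, 432, 1176]) cube([848, 201, 19]);


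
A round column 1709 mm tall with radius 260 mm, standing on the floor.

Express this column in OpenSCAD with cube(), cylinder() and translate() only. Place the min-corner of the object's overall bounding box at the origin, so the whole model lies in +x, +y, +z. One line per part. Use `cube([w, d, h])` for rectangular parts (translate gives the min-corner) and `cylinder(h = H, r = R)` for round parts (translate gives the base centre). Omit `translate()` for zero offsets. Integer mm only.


translate([260, 260, 0]) cylinder(h = 1709, r = 260);


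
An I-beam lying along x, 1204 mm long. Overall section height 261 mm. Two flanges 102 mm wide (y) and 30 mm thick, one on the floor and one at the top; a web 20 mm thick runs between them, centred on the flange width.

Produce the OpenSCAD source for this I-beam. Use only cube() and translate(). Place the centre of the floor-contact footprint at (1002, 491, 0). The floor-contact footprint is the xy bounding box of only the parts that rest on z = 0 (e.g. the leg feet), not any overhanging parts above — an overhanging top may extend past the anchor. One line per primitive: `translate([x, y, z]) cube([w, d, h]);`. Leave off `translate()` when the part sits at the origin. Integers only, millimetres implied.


translate([400, 440, 0]) cube([1204, 102, 30]);
translate([400, 481, 30]) cube([1204, 20, 201]);
translate([400, 440, 231]) cube([1204, 102, 30]);


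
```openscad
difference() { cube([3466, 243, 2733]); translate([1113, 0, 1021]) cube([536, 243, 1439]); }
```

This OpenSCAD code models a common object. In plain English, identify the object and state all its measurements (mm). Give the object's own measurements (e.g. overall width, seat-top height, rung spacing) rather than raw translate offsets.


A wall 3466 mm long (x), 243 mm thick (y), 2733 mm tall, with a rectangular window opening cut through it. The opening is 536 mm wide and 1439 mm tall; its sill is at z = 1021 mm and its near (−x) edge is 1113 mm from the wall's −x end. The opening passes through the full wall thickness.


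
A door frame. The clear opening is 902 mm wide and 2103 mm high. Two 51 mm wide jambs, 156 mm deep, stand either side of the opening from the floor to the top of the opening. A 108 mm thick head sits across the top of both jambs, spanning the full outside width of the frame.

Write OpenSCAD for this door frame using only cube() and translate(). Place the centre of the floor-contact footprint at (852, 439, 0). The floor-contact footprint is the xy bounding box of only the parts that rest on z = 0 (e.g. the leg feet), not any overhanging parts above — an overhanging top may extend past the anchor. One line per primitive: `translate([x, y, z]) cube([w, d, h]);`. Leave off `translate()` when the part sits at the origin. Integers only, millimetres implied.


translate([350, 361, 0]) cube([51, 156, 2103]);
translate([1303, 361, 0]) cube([51, 156, 2103]);
translate([350, 361, 2103]) cube([1004, 156, 108]);


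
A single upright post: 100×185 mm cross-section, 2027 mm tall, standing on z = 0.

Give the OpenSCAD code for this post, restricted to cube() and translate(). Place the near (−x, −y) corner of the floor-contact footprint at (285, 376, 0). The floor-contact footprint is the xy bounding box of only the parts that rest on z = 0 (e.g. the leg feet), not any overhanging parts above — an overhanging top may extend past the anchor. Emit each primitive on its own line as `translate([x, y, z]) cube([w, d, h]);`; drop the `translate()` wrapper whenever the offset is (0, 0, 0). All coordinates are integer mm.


translate([285, 376, 0]) cube([100, 185, 2027]);


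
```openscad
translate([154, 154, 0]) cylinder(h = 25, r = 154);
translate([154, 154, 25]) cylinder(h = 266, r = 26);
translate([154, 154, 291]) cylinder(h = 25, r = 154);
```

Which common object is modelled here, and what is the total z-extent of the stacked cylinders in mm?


A spool. The overall height is 316 mm.

Three coaxial cylinders, large–small–large — a spool. Two 25 mm flanges and a 266 mm core give 25 + 266 + 25 = 316 mm.


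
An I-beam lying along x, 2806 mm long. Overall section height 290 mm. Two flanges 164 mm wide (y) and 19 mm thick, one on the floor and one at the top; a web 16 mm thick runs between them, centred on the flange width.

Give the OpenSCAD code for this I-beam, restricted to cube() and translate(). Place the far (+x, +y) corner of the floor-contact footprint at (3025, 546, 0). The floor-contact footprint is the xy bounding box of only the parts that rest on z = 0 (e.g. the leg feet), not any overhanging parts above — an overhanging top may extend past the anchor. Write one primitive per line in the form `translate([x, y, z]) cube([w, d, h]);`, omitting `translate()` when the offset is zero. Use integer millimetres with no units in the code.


translate([219, 382, 0]) cube([2806, 164, 19]);
translate([219, 456, 19]) cube([2806, 16, 252]);
translate([219, 382, 271]) cube([2806, 164, 19]);


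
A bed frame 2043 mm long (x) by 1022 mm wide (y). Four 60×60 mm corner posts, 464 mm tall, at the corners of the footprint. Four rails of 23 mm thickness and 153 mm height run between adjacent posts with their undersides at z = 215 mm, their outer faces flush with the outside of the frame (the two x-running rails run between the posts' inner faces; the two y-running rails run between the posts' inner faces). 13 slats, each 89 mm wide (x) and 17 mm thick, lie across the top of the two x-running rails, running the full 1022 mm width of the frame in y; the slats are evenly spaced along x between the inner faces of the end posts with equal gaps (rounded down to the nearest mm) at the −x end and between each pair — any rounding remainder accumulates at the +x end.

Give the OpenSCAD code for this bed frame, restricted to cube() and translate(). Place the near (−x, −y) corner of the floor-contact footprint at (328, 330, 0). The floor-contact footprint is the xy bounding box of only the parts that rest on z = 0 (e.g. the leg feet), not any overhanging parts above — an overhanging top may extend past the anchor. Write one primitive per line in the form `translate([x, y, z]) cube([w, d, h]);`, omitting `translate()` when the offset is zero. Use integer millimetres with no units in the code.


// slat z = rail_z + rail_h = 215 + 153 = 368
// slat gap = ⌊(1923 − 13·89) / 14⌋ = 54
translate([328, 330, 0]) cube([60, 60, 464]);
translate([328, 1292, 0]) cube([60, 60, 464]);
translate([2311, 330, 0]) cube([60, 60, 464]);
translate([2311, 1292, 0]) cube([60, 60, 464]);
translate([388, 330, 215]) cube([1923, 23, 153]);
translate([388, 1329, 215]) cube([1923, 23, 153]);
translate([328, 390, 215]) cube([23, 902, 153]);
translate([2348, 390, 215]) cube([23, 902, 153]);
translate([442, 330, 368]) cube([89, 1022, 17]);
translate([585, 330, 368]) cube([89, 1022, 17]);
translate([728, 330, 368]) cube([89, 1022, 17]);
translate([871, 330, 368]) cube([89, 1022, 17]);
translate([1014, 330, 368]) cube([89, 1022, 17]);
translate([1157, 330, 368]) cube([89, 1022, 17]);
translate([1300, 330, 368]) cube([89, 1022, 17]);
translate([1443, 330, 368]) cube([89, 1022, 17]);
translate([1586, 330, 368]) cube([89, 1022, 17]);
translate([1729, 330, 368]) cube([89, 1022, 17]);
translate([1872, 330, 368]) cube([89, 1022, 17]);
translate([2015, 330, 368]) cube([89, 1022, 17]);
translate([2158, 330, 368]) cube([89, 1022, 17]);


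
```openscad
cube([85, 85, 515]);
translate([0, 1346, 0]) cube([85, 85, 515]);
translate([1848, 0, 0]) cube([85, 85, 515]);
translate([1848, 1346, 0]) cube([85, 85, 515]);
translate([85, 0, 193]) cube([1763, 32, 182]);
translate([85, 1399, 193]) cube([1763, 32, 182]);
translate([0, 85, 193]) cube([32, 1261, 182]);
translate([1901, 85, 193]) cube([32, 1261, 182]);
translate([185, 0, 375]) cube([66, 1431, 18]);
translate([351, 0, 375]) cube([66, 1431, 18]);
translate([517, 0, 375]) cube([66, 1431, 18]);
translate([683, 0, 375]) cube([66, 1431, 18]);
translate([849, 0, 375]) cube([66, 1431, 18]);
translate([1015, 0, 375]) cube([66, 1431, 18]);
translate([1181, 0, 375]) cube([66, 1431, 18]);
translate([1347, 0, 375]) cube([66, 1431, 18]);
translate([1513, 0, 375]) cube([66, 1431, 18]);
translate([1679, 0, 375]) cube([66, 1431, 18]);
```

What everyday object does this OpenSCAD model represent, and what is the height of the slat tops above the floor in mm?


A bed frame. The slat-top height is 393 mm.

Four posts, four rails, and a row of slats — a bed frame. Slats sit on the rails at z = 193 + 182 = 375; with slat thickness 18, the top is 393 mm.


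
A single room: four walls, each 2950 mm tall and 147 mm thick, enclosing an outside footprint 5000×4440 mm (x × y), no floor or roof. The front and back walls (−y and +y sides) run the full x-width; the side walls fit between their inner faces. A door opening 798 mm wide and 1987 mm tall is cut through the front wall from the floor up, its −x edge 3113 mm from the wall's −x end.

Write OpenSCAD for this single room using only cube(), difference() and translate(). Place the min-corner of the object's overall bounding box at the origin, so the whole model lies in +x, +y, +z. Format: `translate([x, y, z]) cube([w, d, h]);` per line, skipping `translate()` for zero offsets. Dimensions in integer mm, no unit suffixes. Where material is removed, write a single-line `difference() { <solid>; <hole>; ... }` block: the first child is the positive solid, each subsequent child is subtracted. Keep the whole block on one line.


difference() { cube([5000, 147, 2950]); translate([3113, 0, 0]) cube([798, 147, 1987]); }
translate([0, 4293, 0]) cube([5000, 147, 2950]);
translate([0, 147, 0]) cube([147, 4146, 2950]);
translate([4853, 147, 0]) cube([147, 4146, 2950]);


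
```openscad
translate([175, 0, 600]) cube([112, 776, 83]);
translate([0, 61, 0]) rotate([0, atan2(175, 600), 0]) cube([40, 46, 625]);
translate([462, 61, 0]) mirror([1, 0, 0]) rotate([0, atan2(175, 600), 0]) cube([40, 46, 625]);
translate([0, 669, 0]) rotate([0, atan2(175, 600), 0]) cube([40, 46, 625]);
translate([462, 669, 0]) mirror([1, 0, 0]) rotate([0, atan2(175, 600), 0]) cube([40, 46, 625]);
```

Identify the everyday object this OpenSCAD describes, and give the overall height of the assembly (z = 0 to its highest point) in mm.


A sawhorse. The overall height is 683 mm.

A beam across two mirrored pairs of raked legs — a sawhorse. The beam's underside is at z = 600 (matching the legs' vertical rise in atan2(175, 600)) and the beam is 83 mm tall, so its top is at 600 + 83 = 683 mm. The raked legs top out at the beam's underside, so that is the highest point.


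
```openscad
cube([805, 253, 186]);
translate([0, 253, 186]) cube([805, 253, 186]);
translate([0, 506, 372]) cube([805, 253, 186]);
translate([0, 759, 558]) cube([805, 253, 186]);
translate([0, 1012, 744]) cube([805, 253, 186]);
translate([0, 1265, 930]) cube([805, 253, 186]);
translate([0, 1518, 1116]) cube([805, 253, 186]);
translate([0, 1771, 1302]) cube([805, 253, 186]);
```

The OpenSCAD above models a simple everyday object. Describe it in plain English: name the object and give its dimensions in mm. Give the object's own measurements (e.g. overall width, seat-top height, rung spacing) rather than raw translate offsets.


A straight staircase of 8 solid steps. Each step is 805 mm wide (x), 253 mm deep (y, the going) and 186 mm tall (the rise). The first step rests on the floor; each subsequent step sits one going further in +y and one rise higher in +z, directly behind and above the previous step with no overlap.


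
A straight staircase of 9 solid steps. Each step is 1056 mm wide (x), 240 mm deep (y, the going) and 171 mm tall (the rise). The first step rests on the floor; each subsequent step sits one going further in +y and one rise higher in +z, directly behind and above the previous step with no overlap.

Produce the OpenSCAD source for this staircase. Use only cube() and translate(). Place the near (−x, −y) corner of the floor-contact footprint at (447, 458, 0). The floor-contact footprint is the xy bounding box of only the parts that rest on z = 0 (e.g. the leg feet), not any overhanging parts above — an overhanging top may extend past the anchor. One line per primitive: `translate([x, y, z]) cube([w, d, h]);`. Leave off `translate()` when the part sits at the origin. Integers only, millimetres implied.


translate([447, 458, 0]) cube([1056, 240, 171]);
translate([447, 698, 171]) cube([1056, 240, 171]);
translate([447, 938, 342]) cube([1056, 240, 171]);
translate([447, 1178, 513]) cube([1056, 240, 171]);
translate([447, 1418, 684]) cube([1056, 240, 171]);
translate([447, 1658, 855]) cube([1056, 240, 171]);
translate([447, 1898, 1026]) cube([1056, 240, 171]);
translate([447, 2138, 1197]) cube([1056, 240, 171]);
translate([447, 2378, 1368]) cube([1056, 240, 171]);


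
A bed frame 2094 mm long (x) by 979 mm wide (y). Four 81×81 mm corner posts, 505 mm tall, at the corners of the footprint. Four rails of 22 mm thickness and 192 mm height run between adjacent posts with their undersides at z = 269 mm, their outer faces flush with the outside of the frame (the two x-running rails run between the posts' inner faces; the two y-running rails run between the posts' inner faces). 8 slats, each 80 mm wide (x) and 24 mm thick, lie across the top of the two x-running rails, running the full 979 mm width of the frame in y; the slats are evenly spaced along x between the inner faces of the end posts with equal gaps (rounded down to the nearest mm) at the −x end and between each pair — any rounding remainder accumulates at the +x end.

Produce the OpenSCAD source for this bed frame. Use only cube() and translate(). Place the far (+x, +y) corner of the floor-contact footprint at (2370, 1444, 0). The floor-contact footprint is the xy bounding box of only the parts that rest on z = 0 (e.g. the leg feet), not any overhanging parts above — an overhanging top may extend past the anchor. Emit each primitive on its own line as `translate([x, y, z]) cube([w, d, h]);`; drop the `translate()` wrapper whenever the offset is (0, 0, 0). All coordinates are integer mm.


translate([276, 465, 0]) cube([81, 81, 505]);
translate([276, 1363, 0]) cube([81, 81, 505]);
translate([2289, 465, 0]) cube([81, 81, 505]);
translate([2289, 1363, 0]) cube([81, 81, 505]);
translate([357, 465, 269]) cube([1932, 22, 192]);
translate([357, 1422, 269]) cube([1932, 22, 192]);
translate([276, 546, 269]) cube([22, 817, 192]);
translate([2348, 546, 269]) cube([22, 817, 192]);
translate([500, 465, 461]) cube([80, 979, 24]);
translate([723, 465, 461]) cube([80, 979, 24]);
translate([946, 465, 461]) cube([80, 979, 24]);
translate([1169, 465, 461]) cube([80, 979, 24]);
translate([1392, 465, 461]) cube([80, 979, 24]);
translate([1615, 465, 461]) cube([80, 979, 24]);
translate([1838, 465, 461]) cube([80, 979, 24]);
translate([2061, 465, 461]) cube([80, 979, 24]);
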